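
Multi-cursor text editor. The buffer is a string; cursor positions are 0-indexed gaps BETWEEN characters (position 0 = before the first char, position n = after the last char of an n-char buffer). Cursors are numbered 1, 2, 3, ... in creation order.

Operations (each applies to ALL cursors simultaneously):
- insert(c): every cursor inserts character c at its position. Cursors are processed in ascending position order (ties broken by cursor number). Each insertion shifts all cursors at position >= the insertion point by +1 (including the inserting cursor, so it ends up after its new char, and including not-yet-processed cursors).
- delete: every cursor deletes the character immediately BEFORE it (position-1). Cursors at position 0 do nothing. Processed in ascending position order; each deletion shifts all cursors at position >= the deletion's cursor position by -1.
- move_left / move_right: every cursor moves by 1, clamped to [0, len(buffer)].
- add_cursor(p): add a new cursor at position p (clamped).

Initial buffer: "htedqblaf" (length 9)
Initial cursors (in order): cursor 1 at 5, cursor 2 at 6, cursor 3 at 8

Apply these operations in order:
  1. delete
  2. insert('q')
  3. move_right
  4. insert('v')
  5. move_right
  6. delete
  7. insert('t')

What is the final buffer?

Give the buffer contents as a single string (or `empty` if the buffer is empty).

After op 1 (delete): buffer="htedlf" (len 6), cursors c1@4 c2@4 c3@5, authorship ......
After op 2 (insert('q')): buffer="htedqqlqf" (len 9), cursors c1@6 c2@6 c3@8, authorship ....12.3.
After op 3 (move_right): buffer="htedqqlqf" (len 9), cursors c1@7 c2@7 c3@9, authorship ....12.3.
After op 4 (insert('v')): buffer="htedqqlvvqfv" (len 12), cursors c1@9 c2@9 c3@12, authorship ....12.123.3
After op 5 (move_right): buffer="htedqqlvvqfv" (len 12), cursors c1@10 c2@10 c3@12, authorship ....12.123.3
After op 6 (delete): buffer="htedqqlvf" (len 9), cursors c1@8 c2@8 c3@9, authorship ....12.1.
After op 7 (insert('t')): buffer="htedqqlvttft" (len 12), cursors c1@10 c2@10 c3@12, authorship ....12.112.3

Answer: htedqqlvttft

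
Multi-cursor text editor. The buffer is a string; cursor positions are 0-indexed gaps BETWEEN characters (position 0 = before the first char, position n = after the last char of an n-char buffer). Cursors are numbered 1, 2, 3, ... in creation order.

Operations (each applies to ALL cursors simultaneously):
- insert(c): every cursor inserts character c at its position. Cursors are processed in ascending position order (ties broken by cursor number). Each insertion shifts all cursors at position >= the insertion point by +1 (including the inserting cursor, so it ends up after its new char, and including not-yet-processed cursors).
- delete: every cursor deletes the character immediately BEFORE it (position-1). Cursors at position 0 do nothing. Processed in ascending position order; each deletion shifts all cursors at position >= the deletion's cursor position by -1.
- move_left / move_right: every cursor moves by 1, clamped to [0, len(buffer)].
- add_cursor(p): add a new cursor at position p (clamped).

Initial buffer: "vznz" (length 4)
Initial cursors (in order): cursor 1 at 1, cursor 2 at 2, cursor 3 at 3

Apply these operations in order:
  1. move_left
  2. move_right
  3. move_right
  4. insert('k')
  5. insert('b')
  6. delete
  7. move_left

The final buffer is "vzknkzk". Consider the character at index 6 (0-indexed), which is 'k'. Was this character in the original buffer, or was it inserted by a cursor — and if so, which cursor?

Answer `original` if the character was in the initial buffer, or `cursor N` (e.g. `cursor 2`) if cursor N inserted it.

After op 1 (move_left): buffer="vznz" (len 4), cursors c1@0 c2@1 c3@2, authorship ....
After op 2 (move_right): buffer="vznz" (len 4), cursors c1@1 c2@2 c3@3, authorship ....
After op 3 (move_right): buffer="vznz" (len 4), cursors c1@2 c2@3 c3@4, authorship ....
After op 4 (insert('k')): buffer="vzknkzk" (len 7), cursors c1@3 c2@5 c3@7, authorship ..1.2.3
After op 5 (insert('b')): buffer="vzkbnkbzkb" (len 10), cursors c1@4 c2@7 c3@10, authorship ..11.22.33
After op 6 (delete): buffer="vzknkzk" (len 7), cursors c1@3 c2@5 c3@7, authorship ..1.2.3
After op 7 (move_left): buffer="vzknkzk" (len 7), cursors c1@2 c2@4 c3@6, authorship ..1.2.3
Authorship (.=original, N=cursor N): . . 1 . 2 . 3
Index 6: author = 3

Answer: cursor 3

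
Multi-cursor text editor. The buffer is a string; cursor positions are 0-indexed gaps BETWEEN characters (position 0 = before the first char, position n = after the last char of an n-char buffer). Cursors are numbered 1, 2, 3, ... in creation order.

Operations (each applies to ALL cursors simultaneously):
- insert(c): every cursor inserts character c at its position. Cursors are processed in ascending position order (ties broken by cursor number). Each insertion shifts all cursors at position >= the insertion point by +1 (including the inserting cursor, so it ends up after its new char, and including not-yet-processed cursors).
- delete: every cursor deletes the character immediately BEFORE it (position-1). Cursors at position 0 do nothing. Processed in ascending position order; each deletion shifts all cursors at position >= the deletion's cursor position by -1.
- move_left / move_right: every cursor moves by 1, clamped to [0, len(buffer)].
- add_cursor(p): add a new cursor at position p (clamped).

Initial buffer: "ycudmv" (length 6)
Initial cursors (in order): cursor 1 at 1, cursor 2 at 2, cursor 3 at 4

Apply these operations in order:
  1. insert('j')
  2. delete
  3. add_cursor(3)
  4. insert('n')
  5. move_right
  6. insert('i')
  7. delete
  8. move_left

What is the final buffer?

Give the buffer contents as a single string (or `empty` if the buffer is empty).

Answer: yncnundnmv

Derivation:
After op 1 (insert('j')): buffer="yjcjudjmv" (len 9), cursors c1@2 c2@4 c3@7, authorship .1.2..3..
After op 2 (delete): buffer="ycudmv" (len 6), cursors c1@1 c2@2 c3@4, authorship ......
After op 3 (add_cursor(3)): buffer="ycudmv" (len 6), cursors c1@1 c2@2 c4@3 c3@4, authorship ......
After op 4 (insert('n')): buffer="yncnundnmv" (len 10), cursors c1@2 c2@4 c4@6 c3@8, authorship .1.2.4.3..
After op 5 (move_right): buffer="yncnundnmv" (len 10), cursors c1@3 c2@5 c4@7 c3@9, authorship .1.2.4.3..
After op 6 (insert('i')): buffer="yncinuindinmiv" (len 14), cursors c1@4 c2@7 c4@10 c3@13, authorship .1.12.24.43.3.
After op 7 (delete): buffer="yncnundnmv" (len 10), cursors c1@3 c2@5 c4@7 c3@9, authorship .1.2.4.3..
After op 8 (move_left): buffer="yncnundnmv" (len 10), cursors c1@2 c2@4 c4@6 c3@8, authorship .1.2.4.3..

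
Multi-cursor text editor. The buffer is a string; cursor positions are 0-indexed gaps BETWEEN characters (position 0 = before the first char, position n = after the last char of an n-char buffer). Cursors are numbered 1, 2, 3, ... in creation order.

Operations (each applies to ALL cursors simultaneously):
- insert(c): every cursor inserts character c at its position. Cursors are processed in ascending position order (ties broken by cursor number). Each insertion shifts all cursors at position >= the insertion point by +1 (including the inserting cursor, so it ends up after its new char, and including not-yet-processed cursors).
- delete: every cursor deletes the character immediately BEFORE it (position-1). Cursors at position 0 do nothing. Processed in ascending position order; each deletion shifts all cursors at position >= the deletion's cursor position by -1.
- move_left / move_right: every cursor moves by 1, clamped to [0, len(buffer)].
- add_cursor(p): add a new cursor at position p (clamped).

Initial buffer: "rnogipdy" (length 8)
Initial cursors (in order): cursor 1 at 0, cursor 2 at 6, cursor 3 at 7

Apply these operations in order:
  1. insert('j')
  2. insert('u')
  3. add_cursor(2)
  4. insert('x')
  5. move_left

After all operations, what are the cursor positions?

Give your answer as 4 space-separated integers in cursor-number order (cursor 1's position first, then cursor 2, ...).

After op 1 (insert('j')): buffer="jrnogipjdjy" (len 11), cursors c1@1 c2@8 c3@10, authorship 1......2.3.
After op 2 (insert('u')): buffer="jurnogipjudjuy" (len 14), cursors c1@2 c2@10 c3@13, authorship 11......22.33.
After op 3 (add_cursor(2)): buffer="jurnogipjudjuy" (len 14), cursors c1@2 c4@2 c2@10 c3@13, authorship 11......22.33.
After op 4 (insert('x')): buffer="juxxrnogipjuxdjuxy" (len 18), cursors c1@4 c4@4 c2@13 c3@17, authorship 1114......222.333.
After op 5 (move_left): buffer="juxxrnogipjuxdjuxy" (len 18), cursors c1@3 c4@3 c2@12 c3@16, authorship 1114......222.333.

Answer: 3 12 16 3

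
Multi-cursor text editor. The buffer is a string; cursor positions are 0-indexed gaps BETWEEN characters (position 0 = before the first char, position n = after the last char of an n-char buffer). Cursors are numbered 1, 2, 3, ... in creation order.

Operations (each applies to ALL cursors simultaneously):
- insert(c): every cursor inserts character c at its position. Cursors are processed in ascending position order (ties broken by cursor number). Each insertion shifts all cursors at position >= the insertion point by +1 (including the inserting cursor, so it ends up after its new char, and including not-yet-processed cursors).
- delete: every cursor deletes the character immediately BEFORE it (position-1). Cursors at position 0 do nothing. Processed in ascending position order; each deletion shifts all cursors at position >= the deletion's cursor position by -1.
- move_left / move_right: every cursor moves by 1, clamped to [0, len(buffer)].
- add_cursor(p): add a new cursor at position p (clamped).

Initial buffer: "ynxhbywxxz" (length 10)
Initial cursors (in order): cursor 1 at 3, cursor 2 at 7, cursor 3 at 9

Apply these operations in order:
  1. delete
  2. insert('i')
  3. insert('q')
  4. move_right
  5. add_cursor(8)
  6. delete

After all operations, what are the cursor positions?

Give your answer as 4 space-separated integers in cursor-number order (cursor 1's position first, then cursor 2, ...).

Answer: 4 7 9 6

Derivation:
After op 1 (delete): buffer="ynhbyxz" (len 7), cursors c1@2 c2@5 c3@6, authorship .......
After op 2 (insert('i')): buffer="ynihbyixiz" (len 10), cursors c1@3 c2@7 c3@9, authorship ..1...2.3.
After op 3 (insert('q')): buffer="yniqhbyiqxiqz" (len 13), cursors c1@4 c2@9 c3@12, authorship ..11...22.33.
After op 4 (move_right): buffer="yniqhbyiqxiqz" (len 13), cursors c1@5 c2@10 c3@13, authorship ..11...22.33.
After op 5 (add_cursor(8)): buffer="yniqhbyiqxiqz" (len 13), cursors c1@5 c4@8 c2@10 c3@13, authorship ..11...22.33.
After op 6 (delete): buffer="yniqbyqiq" (len 9), cursors c1@4 c4@6 c2@7 c3@9, authorship ..11..233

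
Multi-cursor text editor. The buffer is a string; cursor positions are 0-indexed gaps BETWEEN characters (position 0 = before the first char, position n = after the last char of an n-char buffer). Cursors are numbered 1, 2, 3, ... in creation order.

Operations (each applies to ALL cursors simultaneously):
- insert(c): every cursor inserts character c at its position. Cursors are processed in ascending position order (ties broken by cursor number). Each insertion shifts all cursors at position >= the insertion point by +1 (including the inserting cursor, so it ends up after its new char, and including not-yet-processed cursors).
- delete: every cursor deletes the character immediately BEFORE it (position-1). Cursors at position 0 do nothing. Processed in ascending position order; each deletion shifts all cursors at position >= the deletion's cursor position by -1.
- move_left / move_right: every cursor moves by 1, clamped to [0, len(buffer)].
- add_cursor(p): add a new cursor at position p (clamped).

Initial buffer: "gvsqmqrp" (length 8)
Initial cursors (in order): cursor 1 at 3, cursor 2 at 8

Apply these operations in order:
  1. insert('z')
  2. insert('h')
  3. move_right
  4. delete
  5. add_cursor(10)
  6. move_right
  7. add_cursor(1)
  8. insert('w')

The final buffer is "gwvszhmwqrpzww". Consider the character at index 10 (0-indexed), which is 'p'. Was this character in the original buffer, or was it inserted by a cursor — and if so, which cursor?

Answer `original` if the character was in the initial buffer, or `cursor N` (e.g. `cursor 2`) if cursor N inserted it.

After op 1 (insert('z')): buffer="gvszqmqrpz" (len 10), cursors c1@4 c2@10, authorship ...1.....2
After op 2 (insert('h')): buffer="gvszhqmqrpzh" (len 12), cursors c1@5 c2@12, authorship ...11.....22
After op 3 (move_right): buffer="gvszhqmqrpzh" (len 12), cursors c1@6 c2@12, authorship ...11.....22
After op 4 (delete): buffer="gvszhmqrpz" (len 10), cursors c1@5 c2@10, authorship ...11....2
After op 5 (add_cursor(10)): buffer="gvszhmqrpz" (len 10), cursors c1@5 c2@10 c3@10, authorship ...11....2
After op 6 (move_right): buffer="gvszhmqrpz" (len 10), cursors c1@6 c2@10 c3@10, authorship ...11....2
After op 7 (add_cursor(1)): buffer="gvszhmqrpz" (len 10), cursors c4@1 c1@6 c2@10 c3@10, authorship ...11....2
After op 8 (insert('w')): buffer="gwvszhmwqrpzww" (len 14), cursors c4@2 c1@8 c2@14 c3@14, authorship .4..11.1...223
Authorship (.=original, N=cursor N): . 4 . . 1 1 . 1 . . . 2 2 3
Index 10: author = original

Answer: original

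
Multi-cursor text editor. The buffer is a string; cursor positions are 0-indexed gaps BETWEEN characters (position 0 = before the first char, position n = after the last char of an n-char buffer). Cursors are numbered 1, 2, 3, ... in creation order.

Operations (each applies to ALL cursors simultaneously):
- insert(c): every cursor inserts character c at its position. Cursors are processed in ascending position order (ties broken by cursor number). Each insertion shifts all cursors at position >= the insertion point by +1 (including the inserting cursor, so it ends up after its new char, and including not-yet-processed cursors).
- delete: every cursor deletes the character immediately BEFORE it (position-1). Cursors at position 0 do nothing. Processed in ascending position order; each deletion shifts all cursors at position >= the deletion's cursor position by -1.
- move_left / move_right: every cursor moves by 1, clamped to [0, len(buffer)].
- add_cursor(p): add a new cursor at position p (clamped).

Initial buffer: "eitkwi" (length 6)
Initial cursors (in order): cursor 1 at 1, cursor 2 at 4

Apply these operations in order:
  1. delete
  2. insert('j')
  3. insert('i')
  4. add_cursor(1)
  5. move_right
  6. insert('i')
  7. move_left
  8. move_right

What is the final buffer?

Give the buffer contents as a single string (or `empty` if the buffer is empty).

After op 1 (delete): buffer="itwi" (len 4), cursors c1@0 c2@2, authorship ....
After op 2 (insert('j')): buffer="jitjwi" (len 6), cursors c1@1 c2@4, authorship 1..2..
After op 3 (insert('i')): buffer="jiitjiwi" (len 8), cursors c1@2 c2@6, authorship 11..22..
After op 4 (add_cursor(1)): buffer="jiitjiwi" (len 8), cursors c3@1 c1@2 c2@6, authorship 11..22..
After op 5 (move_right): buffer="jiitjiwi" (len 8), cursors c3@2 c1@3 c2@7, authorship 11..22..
After op 6 (insert('i')): buffer="jiiiitjiwii" (len 11), cursors c3@3 c1@5 c2@10, authorship 113.1.22.2.
After op 7 (move_left): buffer="jiiiitjiwii" (len 11), cursors c3@2 c1@4 c2@9, authorship 113.1.22.2.
After op 8 (move_right): buffer="jiiiitjiwii" (len 11), cursors c3@3 c1@5 c2@10, authorship 113.1.22.2.

Answer: jiiiitjiwii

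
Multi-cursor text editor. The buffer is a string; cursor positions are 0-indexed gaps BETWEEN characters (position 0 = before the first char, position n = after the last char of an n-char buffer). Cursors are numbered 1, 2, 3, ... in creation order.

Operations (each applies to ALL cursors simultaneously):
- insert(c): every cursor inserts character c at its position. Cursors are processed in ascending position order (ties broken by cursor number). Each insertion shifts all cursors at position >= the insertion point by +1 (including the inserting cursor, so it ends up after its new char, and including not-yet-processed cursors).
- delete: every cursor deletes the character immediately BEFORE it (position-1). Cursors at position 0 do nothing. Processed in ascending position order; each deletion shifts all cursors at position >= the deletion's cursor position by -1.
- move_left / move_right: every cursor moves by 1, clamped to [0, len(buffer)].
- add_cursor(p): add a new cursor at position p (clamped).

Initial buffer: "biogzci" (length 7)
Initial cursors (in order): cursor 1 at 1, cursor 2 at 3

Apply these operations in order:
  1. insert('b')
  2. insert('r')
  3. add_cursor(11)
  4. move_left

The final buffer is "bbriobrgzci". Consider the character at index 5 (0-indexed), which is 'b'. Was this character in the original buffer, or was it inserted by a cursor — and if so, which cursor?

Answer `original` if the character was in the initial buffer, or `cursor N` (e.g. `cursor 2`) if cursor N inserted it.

After op 1 (insert('b')): buffer="bbiobgzci" (len 9), cursors c1@2 c2@5, authorship .1..2....
After op 2 (insert('r')): buffer="bbriobrgzci" (len 11), cursors c1@3 c2@7, authorship .11..22....
After op 3 (add_cursor(11)): buffer="bbriobrgzci" (len 11), cursors c1@3 c2@7 c3@11, authorship .11..22....
After op 4 (move_left): buffer="bbriobrgzci" (len 11), cursors c1@2 c2@6 c3@10, authorship .11..22....
Authorship (.=original, N=cursor N): . 1 1 . . 2 2 . . . .
Index 5: author = 2

Answer: cursor 2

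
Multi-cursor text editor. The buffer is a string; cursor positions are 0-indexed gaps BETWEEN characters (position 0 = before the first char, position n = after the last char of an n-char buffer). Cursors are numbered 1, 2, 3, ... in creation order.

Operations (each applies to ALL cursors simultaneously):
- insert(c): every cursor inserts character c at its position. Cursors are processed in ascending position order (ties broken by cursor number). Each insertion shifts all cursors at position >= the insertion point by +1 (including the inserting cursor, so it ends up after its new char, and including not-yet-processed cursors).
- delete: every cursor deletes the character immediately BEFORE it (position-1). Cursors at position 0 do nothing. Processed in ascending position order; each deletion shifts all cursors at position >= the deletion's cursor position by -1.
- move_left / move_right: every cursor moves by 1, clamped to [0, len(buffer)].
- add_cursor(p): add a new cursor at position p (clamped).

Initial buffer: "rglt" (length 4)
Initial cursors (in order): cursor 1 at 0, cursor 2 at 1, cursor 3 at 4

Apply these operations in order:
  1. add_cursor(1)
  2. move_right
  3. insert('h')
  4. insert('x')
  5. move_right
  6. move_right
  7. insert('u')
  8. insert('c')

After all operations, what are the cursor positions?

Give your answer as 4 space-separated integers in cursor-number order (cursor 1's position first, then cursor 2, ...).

Answer: 7 16 20 16

Derivation:
After op 1 (add_cursor(1)): buffer="rglt" (len 4), cursors c1@0 c2@1 c4@1 c3@4, authorship ....
After op 2 (move_right): buffer="rglt" (len 4), cursors c1@1 c2@2 c4@2 c3@4, authorship ....
After op 3 (insert('h')): buffer="rhghhlth" (len 8), cursors c1@2 c2@5 c4@5 c3@8, authorship .1.24..3
After op 4 (insert('x')): buffer="rhxghhxxlthx" (len 12), cursors c1@3 c2@8 c4@8 c3@12, authorship .11.2424..33
After op 5 (move_right): buffer="rhxghhxxlthx" (len 12), cursors c1@4 c2@9 c4@9 c3@12, authorship .11.2424..33
After op 6 (move_right): buffer="rhxghhxxlthx" (len 12), cursors c1@5 c2@10 c4@10 c3@12, authorship .11.2424..33
After op 7 (insert('u')): buffer="rhxghuhxxltuuhxu" (len 16), cursors c1@6 c2@13 c4@13 c3@16, authorship .11.21424..24333
After op 8 (insert('c')): buffer="rhxghuchxxltuucchxuc" (len 20), cursors c1@7 c2@16 c4@16 c3@20, authorship .11.211424..24243333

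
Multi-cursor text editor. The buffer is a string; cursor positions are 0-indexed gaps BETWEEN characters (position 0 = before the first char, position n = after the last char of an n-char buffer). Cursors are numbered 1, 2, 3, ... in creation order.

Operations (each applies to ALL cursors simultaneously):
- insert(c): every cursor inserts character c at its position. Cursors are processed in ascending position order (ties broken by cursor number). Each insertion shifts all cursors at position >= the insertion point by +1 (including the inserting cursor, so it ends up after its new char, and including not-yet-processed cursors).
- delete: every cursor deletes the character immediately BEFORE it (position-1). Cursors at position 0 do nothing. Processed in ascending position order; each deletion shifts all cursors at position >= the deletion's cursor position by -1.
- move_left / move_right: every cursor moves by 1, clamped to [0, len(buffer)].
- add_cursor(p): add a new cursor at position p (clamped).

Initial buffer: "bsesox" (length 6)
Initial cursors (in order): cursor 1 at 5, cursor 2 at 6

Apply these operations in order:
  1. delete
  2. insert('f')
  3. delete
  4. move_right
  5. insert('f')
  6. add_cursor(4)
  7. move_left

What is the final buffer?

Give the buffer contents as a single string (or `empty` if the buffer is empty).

After op 1 (delete): buffer="bses" (len 4), cursors c1@4 c2@4, authorship ....
After op 2 (insert('f')): buffer="bsesff" (len 6), cursors c1@6 c2@6, authorship ....12
After op 3 (delete): buffer="bses" (len 4), cursors c1@4 c2@4, authorship ....
After op 4 (move_right): buffer="bses" (len 4), cursors c1@4 c2@4, authorship ....
After op 5 (insert('f')): buffer="bsesff" (len 6), cursors c1@6 c2@6, authorship ....12
After op 6 (add_cursor(4)): buffer="bsesff" (len 6), cursors c3@4 c1@6 c2@6, authorship ....12
After op 7 (move_left): buffer="bsesff" (len 6), cursors c3@3 c1@5 c2@5, authorship ....12

Answer: bsesff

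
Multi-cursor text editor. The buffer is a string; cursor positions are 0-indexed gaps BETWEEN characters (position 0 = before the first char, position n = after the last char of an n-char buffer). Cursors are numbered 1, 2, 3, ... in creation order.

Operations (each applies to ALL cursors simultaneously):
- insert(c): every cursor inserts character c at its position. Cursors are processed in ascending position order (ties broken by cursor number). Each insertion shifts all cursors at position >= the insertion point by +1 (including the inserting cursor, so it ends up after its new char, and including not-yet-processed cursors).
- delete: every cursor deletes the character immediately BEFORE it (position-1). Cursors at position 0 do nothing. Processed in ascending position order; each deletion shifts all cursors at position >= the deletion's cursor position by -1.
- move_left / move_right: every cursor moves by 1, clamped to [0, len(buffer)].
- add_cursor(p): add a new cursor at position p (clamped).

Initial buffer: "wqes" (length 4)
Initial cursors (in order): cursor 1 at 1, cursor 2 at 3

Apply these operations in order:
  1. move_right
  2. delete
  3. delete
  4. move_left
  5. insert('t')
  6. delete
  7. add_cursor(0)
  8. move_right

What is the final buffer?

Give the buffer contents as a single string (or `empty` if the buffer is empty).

After op 1 (move_right): buffer="wqes" (len 4), cursors c1@2 c2@4, authorship ....
After op 2 (delete): buffer="we" (len 2), cursors c1@1 c2@2, authorship ..
After op 3 (delete): buffer="" (len 0), cursors c1@0 c2@0, authorship 
After op 4 (move_left): buffer="" (len 0), cursors c1@0 c2@0, authorship 
After op 5 (insert('t')): buffer="tt" (len 2), cursors c1@2 c2@2, authorship 12
After op 6 (delete): buffer="" (len 0), cursors c1@0 c2@0, authorship 
After op 7 (add_cursor(0)): buffer="" (len 0), cursors c1@0 c2@0 c3@0, authorship 
After op 8 (move_right): buffer="" (len 0), cursors c1@0 c2@0 c3@0, authorship 

Answer: empty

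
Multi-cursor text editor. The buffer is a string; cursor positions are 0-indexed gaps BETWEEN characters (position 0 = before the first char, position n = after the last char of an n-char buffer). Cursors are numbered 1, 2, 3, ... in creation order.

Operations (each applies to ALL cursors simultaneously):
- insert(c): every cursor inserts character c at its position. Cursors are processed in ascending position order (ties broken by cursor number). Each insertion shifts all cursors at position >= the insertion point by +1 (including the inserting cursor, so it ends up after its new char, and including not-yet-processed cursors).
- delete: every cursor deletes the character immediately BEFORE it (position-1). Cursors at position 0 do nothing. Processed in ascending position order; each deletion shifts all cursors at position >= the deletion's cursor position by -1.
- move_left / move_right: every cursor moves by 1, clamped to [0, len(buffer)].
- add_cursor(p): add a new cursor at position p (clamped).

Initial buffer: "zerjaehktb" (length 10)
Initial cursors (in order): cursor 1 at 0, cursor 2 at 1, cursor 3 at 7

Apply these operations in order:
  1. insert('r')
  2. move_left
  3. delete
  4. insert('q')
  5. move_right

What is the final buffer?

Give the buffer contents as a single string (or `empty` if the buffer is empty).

Answer: qrqrerjaeqrktb

Derivation:
After op 1 (insert('r')): buffer="rzrerjaehrktb" (len 13), cursors c1@1 c2@3 c3@10, authorship 1.2......3...
After op 2 (move_left): buffer="rzrerjaehrktb" (len 13), cursors c1@0 c2@2 c3@9, authorship 1.2......3...
After op 3 (delete): buffer="rrerjaerktb" (len 11), cursors c1@0 c2@1 c3@7, authorship 12.....3...
After op 4 (insert('q')): buffer="qrqrerjaeqrktb" (len 14), cursors c1@1 c2@3 c3@10, authorship 1122.....33...
After op 5 (move_right): buffer="qrqrerjaeqrktb" (len 14), cursors c1@2 c2@4 c3@11, authorship 1122.....33...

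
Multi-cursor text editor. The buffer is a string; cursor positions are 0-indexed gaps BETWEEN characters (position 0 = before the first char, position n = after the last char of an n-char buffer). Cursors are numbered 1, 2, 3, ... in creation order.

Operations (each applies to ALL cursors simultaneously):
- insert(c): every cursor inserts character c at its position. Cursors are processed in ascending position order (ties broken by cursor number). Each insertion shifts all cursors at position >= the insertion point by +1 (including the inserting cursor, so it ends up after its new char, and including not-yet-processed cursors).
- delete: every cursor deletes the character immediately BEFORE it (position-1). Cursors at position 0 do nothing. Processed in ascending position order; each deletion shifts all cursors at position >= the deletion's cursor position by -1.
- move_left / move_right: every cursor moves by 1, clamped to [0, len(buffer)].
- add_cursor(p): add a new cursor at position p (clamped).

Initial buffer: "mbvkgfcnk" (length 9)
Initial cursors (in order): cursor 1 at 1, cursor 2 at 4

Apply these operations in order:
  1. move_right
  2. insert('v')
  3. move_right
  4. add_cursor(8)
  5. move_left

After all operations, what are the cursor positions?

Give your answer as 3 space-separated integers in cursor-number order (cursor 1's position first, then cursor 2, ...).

Answer: 3 7 7

Derivation:
After op 1 (move_right): buffer="mbvkgfcnk" (len 9), cursors c1@2 c2@5, authorship .........
After op 2 (insert('v')): buffer="mbvvkgvfcnk" (len 11), cursors c1@3 c2@7, authorship ..1...2....
After op 3 (move_right): buffer="mbvvkgvfcnk" (len 11), cursors c1@4 c2@8, authorship ..1...2....
After op 4 (add_cursor(8)): buffer="mbvvkgvfcnk" (len 11), cursors c1@4 c2@8 c3@8, authorship ..1...2....
After op 5 (move_left): buffer="mbvvkgvfcnk" (len 11), cursors c1@3 c2@7 c3@7, authorship ..1...2....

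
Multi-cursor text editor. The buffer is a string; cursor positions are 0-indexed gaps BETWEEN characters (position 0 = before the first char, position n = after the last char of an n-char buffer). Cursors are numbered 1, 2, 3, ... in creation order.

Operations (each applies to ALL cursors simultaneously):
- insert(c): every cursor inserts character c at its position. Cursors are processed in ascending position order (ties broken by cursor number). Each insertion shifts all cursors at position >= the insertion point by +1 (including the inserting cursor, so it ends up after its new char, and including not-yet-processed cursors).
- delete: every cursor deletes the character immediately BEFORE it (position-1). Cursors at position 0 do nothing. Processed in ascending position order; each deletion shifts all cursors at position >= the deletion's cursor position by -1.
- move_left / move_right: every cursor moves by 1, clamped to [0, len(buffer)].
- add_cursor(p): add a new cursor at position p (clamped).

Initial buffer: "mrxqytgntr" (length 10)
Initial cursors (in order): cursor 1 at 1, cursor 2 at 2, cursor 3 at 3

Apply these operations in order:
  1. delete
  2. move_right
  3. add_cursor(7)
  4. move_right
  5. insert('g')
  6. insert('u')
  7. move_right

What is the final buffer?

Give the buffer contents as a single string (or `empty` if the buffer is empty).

Answer: qyggguuutgntrgu

Derivation:
After op 1 (delete): buffer="qytgntr" (len 7), cursors c1@0 c2@0 c3@0, authorship .......
After op 2 (move_right): buffer="qytgntr" (len 7), cursors c1@1 c2@1 c3@1, authorship .......
After op 3 (add_cursor(7)): buffer="qytgntr" (len 7), cursors c1@1 c2@1 c3@1 c4@7, authorship .......
After op 4 (move_right): buffer="qytgntr" (len 7), cursors c1@2 c2@2 c3@2 c4@7, authorship .......
After op 5 (insert('g')): buffer="qygggtgntrg" (len 11), cursors c1@5 c2@5 c3@5 c4@11, authorship ..123.....4
After op 6 (insert('u')): buffer="qyggguuutgntrgu" (len 15), cursors c1@8 c2@8 c3@8 c4@15, authorship ..123123.....44
After op 7 (move_right): buffer="qyggguuutgntrgu" (len 15), cursors c1@9 c2@9 c3@9 c4@15, authorship ..123123.....44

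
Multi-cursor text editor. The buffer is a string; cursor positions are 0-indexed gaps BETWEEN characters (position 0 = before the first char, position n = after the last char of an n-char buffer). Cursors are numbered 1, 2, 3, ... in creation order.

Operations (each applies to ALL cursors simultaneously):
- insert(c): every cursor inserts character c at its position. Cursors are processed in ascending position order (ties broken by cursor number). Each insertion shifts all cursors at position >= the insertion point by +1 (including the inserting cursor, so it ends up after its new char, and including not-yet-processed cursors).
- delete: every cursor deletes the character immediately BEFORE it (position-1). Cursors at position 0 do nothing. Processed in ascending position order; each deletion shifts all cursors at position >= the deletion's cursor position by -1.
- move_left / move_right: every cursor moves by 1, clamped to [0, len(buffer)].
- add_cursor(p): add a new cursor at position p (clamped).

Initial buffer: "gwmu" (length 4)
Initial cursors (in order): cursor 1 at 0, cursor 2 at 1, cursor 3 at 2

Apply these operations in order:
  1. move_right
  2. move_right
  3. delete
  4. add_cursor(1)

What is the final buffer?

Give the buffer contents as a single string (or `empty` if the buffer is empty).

Answer: g

Derivation:
After op 1 (move_right): buffer="gwmu" (len 4), cursors c1@1 c2@2 c3@3, authorship ....
After op 2 (move_right): buffer="gwmu" (len 4), cursors c1@2 c2@3 c3@4, authorship ....
After op 3 (delete): buffer="g" (len 1), cursors c1@1 c2@1 c3@1, authorship .
After op 4 (add_cursor(1)): buffer="g" (len 1), cursors c1@1 c2@1 c3@1 c4@1, authorship .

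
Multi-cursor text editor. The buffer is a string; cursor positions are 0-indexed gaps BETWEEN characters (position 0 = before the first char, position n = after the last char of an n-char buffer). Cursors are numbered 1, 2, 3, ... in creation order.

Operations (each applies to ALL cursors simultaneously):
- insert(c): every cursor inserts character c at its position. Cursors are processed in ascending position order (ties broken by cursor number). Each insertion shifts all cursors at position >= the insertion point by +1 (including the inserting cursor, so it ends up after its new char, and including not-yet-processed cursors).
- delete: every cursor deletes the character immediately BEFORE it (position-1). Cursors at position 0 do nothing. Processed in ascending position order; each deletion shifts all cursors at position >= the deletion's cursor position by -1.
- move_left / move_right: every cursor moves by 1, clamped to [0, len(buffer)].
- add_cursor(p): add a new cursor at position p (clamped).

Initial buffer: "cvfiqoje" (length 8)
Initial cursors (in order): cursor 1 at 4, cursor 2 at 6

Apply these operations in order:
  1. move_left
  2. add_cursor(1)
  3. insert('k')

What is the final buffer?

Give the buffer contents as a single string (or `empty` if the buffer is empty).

After op 1 (move_left): buffer="cvfiqoje" (len 8), cursors c1@3 c2@5, authorship ........
After op 2 (add_cursor(1)): buffer="cvfiqoje" (len 8), cursors c3@1 c1@3 c2@5, authorship ........
After op 3 (insert('k')): buffer="ckvfkiqkoje" (len 11), cursors c3@2 c1@5 c2@8, authorship .3..1..2...

Answer: ckvfkiqkoje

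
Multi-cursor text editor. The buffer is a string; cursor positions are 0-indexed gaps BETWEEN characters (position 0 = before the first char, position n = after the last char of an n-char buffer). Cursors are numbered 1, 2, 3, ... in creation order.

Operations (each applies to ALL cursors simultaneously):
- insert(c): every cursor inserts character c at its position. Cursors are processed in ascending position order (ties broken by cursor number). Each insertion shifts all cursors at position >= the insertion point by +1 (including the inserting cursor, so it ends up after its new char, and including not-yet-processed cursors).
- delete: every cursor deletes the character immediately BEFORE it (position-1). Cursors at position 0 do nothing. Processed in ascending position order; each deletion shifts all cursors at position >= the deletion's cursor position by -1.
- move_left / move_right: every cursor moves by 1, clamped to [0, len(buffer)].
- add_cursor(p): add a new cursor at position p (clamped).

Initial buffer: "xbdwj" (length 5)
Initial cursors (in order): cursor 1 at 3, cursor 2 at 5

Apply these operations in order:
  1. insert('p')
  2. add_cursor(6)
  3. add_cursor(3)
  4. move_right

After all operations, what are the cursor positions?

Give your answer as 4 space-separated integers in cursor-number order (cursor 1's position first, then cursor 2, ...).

After op 1 (insert('p')): buffer="xbdpwjp" (len 7), cursors c1@4 c2@7, authorship ...1..2
After op 2 (add_cursor(6)): buffer="xbdpwjp" (len 7), cursors c1@4 c3@6 c2@7, authorship ...1..2
After op 3 (add_cursor(3)): buffer="xbdpwjp" (len 7), cursors c4@3 c1@4 c3@6 c2@7, authorship ...1..2
After op 4 (move_right): buffer="xbdpwjp" (len 7), cursors c4@4 c1@5 c2@7 c3@7, authorship ...1..2

Answer: 5 7 7 4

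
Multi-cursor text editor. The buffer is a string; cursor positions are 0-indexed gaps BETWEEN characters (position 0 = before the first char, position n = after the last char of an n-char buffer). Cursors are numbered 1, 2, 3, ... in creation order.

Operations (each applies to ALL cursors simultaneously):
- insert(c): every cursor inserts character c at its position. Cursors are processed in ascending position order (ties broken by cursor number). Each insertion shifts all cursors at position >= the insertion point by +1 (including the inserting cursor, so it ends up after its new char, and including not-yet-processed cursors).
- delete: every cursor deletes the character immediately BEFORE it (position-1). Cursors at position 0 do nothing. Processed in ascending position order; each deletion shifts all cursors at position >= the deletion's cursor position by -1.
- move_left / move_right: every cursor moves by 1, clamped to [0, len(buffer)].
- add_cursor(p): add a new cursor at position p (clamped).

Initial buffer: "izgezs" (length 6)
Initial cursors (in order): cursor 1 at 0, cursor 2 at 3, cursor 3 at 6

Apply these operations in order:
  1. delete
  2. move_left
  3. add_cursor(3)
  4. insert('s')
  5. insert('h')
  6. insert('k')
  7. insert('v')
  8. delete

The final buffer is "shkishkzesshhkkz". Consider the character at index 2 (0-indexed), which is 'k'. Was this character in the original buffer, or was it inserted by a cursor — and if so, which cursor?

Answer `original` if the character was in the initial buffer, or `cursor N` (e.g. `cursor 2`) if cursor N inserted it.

After op 1 (delete): buffer="izez" (len 4), cursors c1@0 c2@2 c3@4, authorship ....
After op 2 (move_left): buffer="izez" (len 4), cursors c1@0 c2@1 c3@3, authorship ....
After op 3 (add_cursor(3)): buffer="izez" (len 4), cursors c1@0 c2@1 c3@3 c4@3, authorship ....
After op 4 (insert('s')): buffer="siszessz" (len 8), cursors c1@1 c2@3 c3@7 c4@7, authorship 1.2..34.
After op 5 (insert('h')): buffer="shishzesshhz" (len 12), cursors c1@2 c2@5 c3@11 c4@11, authorship 11.22..3434.
After op 6 (insert('k')): buffer="shkishkzesshhkkz" (len 16), cursors c1@3 c2@7 c3@15 c4@15, authorship 111.222..343434.
After op 7 (insert('v')): buffer="shkvishkvzesshhkkvvz" (len 20), cursors c1@4 c2@9 c3@19 c4@19, authorship 1111.2222..34343434.
After op 8 (delete): buffer="shkishkzesshhkkz" (len 16), cursors c1@3 c2@7 c3@15 c4@15, authorship 111.222..343434.
Authorship (.=original, N=cursor N): 1 1 1 . 2 2 2 . . 3 4 3 4 3 4 .
Index 2: author = 1

Answer: cursor 1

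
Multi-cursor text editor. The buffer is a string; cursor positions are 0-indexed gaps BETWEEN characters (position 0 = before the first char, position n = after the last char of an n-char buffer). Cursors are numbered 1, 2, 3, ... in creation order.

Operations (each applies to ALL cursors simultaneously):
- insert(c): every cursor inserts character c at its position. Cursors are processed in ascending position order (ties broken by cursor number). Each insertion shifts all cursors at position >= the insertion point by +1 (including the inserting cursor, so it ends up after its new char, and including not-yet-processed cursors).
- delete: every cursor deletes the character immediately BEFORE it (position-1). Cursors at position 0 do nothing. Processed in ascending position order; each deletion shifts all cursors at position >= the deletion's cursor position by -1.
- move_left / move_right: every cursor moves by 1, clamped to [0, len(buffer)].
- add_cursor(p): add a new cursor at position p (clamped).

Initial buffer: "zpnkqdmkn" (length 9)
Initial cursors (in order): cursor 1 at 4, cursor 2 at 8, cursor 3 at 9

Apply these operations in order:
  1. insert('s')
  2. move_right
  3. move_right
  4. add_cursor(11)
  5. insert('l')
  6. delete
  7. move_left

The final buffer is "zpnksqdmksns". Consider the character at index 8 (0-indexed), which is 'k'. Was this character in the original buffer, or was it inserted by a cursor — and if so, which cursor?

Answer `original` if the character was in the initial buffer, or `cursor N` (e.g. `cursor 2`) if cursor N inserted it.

After op 1 (insert('s')): buffer="zpnksqdmksns" (len 12), cursors c1@5 c2@10 c3@12, authorship ....1....2.3
After op 2 (move_right): buffer="zpnksqdmksns" (len 12), cursors c1@6 c2@11 c3@12, authorship ....1....2.3
After op 3 (move_right): buffer="zpnksqdmksns" (len 12), cursors c1@7 c2@12 c3@12, authorship ....1....2.3
After op 4 (add_cursor(11)): buffer="zpnksqdmksns" (len 12), cursors c1@7 c4@11 c2@12 c3@12, authorship ....1....2.3
After op 5 (insert('l')): buffer="zpnksqdlmksnlsll" (len 16), cursors c1@8 c4@13 c2@16 c3@16, authorship ....1..1..2.4323
After op 6 (delete): buffer="zpnksqdmksns" (len 12), cursors c1@7 c4@11 c2@12 c3@12, authorship ....1....2.3
After op 7 (move_left): buffer="zpnksqdmksns" (len 12), cursors c1@6 c4@10 c2@11 c3@11, authorship ....1....2.3
Authorship (.=original, N=cursor N): . . . . 1 . . . . 2 . 3
Index 8: author = original

Answer: original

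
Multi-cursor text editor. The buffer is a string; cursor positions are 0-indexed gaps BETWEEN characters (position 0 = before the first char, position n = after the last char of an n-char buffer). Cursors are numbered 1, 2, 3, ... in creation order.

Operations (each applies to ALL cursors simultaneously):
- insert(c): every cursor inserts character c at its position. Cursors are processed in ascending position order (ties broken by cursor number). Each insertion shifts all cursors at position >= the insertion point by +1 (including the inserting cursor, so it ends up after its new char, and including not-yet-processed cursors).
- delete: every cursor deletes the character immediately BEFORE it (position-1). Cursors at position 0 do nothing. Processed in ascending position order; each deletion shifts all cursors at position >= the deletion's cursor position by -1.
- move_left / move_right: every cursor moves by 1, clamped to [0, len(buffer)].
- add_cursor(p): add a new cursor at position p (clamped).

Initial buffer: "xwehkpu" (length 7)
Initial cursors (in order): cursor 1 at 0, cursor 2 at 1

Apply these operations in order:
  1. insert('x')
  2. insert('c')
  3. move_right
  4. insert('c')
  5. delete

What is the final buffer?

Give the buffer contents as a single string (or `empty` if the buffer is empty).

Answer: xcxxcwehkpu

Derivation:
After op 1 (insert('x')): buffer="xxxwehkpu" (len 9), cursors c1@1 c2@3, authorship 1.2......
After op 2 (insert('c')): buffer="xcxxcwehkpu" (len 11), cursors c1@2 c2@5, authorship 11.22......
After op 3 (move_right): buffer="xcxxcwehkpu" (len 11), cursors c1@3 c2@6, authorship 11.22......
After op 4 (insert('c')): buffer="xcxcxcwcehkpu" (len 13), cursors c1@4 c2@8, authorship 11.122.2.....
After op 5 (delete): buffer="xcxxcwehkpu" (len 11), cursors c1@3 c2@6, authorship 11.22......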